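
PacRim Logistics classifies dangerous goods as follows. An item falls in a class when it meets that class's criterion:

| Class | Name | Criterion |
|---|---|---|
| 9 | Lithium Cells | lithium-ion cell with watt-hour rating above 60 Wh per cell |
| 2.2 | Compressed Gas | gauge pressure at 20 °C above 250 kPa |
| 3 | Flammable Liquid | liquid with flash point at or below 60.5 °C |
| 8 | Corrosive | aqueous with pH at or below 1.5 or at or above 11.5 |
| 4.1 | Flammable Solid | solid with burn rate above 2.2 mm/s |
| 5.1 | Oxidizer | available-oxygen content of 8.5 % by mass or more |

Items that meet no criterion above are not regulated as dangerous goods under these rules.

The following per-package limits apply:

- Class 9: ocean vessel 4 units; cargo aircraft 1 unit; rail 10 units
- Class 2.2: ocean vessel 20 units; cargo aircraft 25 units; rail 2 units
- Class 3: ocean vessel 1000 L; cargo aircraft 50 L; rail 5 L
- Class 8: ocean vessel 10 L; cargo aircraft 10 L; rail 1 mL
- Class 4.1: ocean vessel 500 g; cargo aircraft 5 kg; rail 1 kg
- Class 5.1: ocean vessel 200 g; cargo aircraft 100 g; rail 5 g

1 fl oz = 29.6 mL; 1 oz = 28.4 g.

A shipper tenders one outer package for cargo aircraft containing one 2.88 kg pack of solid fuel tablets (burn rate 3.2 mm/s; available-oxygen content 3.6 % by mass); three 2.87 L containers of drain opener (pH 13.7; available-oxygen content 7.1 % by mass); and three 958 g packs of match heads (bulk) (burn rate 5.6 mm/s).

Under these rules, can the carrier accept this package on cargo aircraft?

With burn rate 3.2 mm/s (> 2.2 mm/s), the solid fuel tablets fall in Class 4.1.
pH 13.7 meets the Class 8 criterion (Corrosive), so the drain opener is Class 8.
Match heads (bulk): burn rate 5.6 mm/s > 2.2 mm/s → Class 4.1 (Flammable Solid).
Class 4.1 net quantity: 2.88 kg + (three 958 g packs = 2.874 kg) = 5.754 kg.
That exceeds the Class 4.1 cargo aircraft limit of 5 kg.
Class 8 quantity: three 2.87 L containers = 8.61 L.
8.61 L ≤ 10 L (cargo aircraft limit, Class 8) — within limit.

No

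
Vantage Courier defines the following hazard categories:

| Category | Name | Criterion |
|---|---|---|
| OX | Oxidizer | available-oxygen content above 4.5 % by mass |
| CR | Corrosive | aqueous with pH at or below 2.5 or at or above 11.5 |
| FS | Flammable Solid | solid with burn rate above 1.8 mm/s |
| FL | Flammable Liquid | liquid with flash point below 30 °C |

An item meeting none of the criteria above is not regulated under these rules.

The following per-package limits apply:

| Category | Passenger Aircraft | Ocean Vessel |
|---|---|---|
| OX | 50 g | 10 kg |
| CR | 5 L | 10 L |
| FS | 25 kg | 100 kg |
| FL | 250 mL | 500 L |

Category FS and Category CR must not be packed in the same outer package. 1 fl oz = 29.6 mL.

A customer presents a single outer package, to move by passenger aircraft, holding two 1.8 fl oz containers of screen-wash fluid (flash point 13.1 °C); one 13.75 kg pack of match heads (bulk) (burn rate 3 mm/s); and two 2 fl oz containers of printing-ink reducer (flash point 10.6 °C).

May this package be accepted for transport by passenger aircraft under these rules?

Flash point 13.1 °C meets the Category FL criterion (Flammable Liquid), so the screen-wash fluid is Category FL.
The match heads (bulk) have burn rate 3 mm/s, which is > 1.8 mm/s, so they are Category FS (Flammable Solid).
With flash point 10.6 °C (< 30 °C), the printing-ink reducer falls in Category FL.
Category FS quantity: 13.75 kg.
13.75 kg ≤ 25 kg (passenger aircraft limit, Category FS) — within limit.
Total Category FL: (two 1.8 fl oz containers = 106.56 mL) + (two 2 fl oz containers = 118.4 mL) = 224.96 mL.
That is within the Category FL passenger aircraft limit of 250 mL.
The segregation rule (Category FS with Category CR) does not apply to Category FS with Category FL.
Every hazard category is within its passenger aircraft limit and no segregation rule is violated.

Yes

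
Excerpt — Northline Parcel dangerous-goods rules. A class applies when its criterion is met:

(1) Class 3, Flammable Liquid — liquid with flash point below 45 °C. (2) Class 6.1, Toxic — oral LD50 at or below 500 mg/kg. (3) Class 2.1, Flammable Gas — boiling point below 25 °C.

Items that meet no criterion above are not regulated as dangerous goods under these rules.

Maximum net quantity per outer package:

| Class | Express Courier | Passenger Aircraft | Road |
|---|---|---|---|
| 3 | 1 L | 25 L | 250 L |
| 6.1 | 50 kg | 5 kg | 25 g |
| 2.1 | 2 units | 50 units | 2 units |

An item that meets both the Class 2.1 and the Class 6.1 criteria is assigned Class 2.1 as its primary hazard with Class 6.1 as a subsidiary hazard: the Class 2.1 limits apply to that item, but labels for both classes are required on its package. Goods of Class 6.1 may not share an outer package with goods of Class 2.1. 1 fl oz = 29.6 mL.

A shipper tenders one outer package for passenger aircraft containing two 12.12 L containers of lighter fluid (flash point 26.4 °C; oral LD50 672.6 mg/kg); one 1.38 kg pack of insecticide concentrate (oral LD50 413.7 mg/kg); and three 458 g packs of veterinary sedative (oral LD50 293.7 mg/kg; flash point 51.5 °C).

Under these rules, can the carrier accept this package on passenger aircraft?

Flash point 26.4 °C meets the Class 3 criterion (Flammable Liquid), so the lighter fluid is Class 3.
With oral LD50 413.7 mg/kg (≤ 500 mg/kg), the insecticide concentrate falls in Class 6.1.
Oral LD50 293.7 mg/kg meets the Class 6.1 criterion (Toxic), so the veterinary sedative is Class 6.1.
Class 6.1 net quantity: 1.38 kg + (three 458 g packs = 1.374 kg) = 2.754 kg.
2.754 kg ≤ 5 kg (passenger aircraft limit, Class 6.1) — within limit.
Class 3 quantity: two 12.12 L containers = 24.24 L.
24.24 L is within the passenger aircraft limit of 25 L for Class 3.
The segregation rule (Class 6.1 with Class 2.1) does not apply to Class 6.1 with Class 3.
Every hazard class is within its passenger aircraft limit and no segregation rule is violated.

Yes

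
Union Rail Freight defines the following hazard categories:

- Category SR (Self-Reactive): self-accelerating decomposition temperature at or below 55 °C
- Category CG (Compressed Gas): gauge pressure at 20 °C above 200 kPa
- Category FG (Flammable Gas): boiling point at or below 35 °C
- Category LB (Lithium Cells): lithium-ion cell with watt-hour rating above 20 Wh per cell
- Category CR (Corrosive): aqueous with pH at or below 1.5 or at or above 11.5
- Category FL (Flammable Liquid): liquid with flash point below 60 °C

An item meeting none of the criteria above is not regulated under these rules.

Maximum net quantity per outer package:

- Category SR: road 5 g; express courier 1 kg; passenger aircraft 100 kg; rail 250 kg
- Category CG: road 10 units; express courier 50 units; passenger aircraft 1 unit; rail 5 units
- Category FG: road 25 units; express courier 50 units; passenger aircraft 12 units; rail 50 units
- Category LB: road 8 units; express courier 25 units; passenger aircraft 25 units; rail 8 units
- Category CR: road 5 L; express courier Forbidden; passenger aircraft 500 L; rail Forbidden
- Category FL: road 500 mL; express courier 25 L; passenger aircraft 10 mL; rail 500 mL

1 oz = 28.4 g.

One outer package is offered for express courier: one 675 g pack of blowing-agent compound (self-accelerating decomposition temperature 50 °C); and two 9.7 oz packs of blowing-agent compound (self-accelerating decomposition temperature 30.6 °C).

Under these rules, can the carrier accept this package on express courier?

With self-accelerating decomposition temperature 50 °C (≤ 55 °C), the blowing-agent compound falls in Category SR.
With self-accelerating decomposition temperature 30.6 °C (≤ 55 °C), the blowing-agent compound falls in Category SR.
Total Category SR: 675 g + (two 9.7 oz packs = 550.96 g) = 1225.96 g.
That exceeds the Category SR express courier limit of 1 kg.

No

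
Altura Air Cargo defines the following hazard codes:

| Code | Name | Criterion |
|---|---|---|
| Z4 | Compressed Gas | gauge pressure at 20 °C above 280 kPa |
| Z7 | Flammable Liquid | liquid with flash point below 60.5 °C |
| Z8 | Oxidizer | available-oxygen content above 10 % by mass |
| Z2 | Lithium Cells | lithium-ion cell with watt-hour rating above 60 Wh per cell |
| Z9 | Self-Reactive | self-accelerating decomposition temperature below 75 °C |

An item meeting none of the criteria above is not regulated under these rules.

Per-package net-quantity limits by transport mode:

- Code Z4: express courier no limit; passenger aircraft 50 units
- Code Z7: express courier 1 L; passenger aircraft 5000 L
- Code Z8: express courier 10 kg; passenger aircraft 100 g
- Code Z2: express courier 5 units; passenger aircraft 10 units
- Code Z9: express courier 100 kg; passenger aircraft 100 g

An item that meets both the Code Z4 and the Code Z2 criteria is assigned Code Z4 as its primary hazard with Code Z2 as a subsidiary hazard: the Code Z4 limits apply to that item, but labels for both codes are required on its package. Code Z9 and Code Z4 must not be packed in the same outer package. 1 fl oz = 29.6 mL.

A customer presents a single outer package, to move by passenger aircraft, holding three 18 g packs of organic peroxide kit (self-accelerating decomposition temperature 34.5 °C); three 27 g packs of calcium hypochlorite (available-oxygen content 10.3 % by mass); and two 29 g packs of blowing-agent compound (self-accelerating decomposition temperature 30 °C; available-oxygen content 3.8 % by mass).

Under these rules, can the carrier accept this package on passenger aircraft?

No

Organic peroxide kit: self-accelerating decomposition temperature 34.5 °C < 75 °C → Code Z9 (Self-Reactive).
Calcium hypochlorite: available-oxygen content 10.3 % by mass > 10 % by mass → Code Z8 (Oxidizer).
Self-accelerating decomposition temperature 30 °C meets the Code Z9 criterion (Self-Reactive), so the blowing-agent compound is Code Z9.
Code Z8 quantity: three 27 g packs = 81 g.
81 g ≤ 100 g (passenger aircraft limit, Code Z8) — within limit.
Total Code Z9: (three 18 g packs = 54 g) + (two 29 g packs = 58 g) = 112 g.
112 g > 100 g (passenger aircraft limit, Code Z9) — over the limit.
The segregation rule (Code Z9 with Code Z4) does not apply to Code Z8 with Code Z9.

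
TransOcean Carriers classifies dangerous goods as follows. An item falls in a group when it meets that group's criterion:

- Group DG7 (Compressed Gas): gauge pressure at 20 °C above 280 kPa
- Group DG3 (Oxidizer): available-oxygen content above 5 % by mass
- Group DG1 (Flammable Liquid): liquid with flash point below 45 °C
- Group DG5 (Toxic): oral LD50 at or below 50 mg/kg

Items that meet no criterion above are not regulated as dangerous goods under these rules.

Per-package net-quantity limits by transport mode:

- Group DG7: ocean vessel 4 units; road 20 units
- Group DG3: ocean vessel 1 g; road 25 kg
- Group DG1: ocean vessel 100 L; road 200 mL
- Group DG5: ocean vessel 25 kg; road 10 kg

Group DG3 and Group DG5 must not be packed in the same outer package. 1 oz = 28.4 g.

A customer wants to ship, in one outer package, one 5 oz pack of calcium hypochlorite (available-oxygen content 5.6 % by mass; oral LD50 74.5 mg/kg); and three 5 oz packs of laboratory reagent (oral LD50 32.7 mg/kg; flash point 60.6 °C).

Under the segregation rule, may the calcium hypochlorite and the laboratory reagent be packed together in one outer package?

No

Calcium hypochlorite: available-oxygen content 5.6 % by mass > 5 % by mass → Group DG3 (Oxidizer).
With oral LD50 32.7 mg/kg (≤ 50 mg/kg), the laboratory reagent falls in Group DG5.
Group DG3 and Group DG5 may not share an outer package.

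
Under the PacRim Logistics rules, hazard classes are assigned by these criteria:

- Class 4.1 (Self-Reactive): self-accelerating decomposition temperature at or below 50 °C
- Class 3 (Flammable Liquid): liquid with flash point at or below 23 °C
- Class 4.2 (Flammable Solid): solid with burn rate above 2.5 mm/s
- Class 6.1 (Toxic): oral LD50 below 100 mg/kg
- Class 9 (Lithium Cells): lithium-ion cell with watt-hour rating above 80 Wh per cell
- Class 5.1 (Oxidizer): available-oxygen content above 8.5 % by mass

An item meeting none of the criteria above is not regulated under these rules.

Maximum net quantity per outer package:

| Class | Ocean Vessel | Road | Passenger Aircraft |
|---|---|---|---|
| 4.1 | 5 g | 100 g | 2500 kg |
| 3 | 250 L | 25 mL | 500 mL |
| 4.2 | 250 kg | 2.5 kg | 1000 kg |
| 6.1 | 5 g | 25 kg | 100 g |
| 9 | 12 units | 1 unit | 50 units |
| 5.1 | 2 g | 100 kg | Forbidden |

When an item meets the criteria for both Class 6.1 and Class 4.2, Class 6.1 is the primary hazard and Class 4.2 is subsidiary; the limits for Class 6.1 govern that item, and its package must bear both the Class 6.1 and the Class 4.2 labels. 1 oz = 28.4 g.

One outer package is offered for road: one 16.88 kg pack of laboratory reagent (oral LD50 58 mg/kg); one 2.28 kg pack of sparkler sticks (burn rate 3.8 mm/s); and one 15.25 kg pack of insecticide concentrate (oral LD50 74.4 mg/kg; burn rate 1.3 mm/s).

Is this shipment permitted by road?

No

Laboratory reagent: oral LD50 58 mg/kg < 100 mg/kg → Class 6.1 (Toxic).
Sparkler sticks: burn rate 3.8 mm/s > 2.5 mm/s → Class 4.2 (Flammable Solid).
The insecticide concentrate has oral LD50 74.4 mg/kg, which is < 100 mg/kg, so it is Class 6.1 (Toxic).
Class 6.1 net quantity: 16.88 kg + 15.25 kg = 32.13 kg.
That exceeds the Class 6.1 road limit of 25 kg.
Class 4.2 quantity: 2.28 kg.
That is within the Class 4.2 road limit of 2.5 kg.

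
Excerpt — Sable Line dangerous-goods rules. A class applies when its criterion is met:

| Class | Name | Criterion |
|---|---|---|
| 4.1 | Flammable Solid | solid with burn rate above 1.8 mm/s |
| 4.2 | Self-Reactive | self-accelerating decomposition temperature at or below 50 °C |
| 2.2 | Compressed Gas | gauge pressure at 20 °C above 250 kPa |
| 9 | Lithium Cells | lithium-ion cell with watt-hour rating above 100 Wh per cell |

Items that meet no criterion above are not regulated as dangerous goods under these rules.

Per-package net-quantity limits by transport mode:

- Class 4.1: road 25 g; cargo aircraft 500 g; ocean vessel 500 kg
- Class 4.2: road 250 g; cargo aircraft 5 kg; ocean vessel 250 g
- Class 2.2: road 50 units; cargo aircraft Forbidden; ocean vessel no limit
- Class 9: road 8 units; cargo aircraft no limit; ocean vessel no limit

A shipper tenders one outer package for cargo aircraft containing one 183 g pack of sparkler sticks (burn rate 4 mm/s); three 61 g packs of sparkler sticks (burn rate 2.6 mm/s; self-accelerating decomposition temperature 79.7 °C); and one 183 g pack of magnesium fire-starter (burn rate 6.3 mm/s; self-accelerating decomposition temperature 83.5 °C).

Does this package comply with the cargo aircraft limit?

Sparkler sticks: burn rate 4 mm/s > 1.8 mm/s → Class 4.1 (Flammable Solid).
Sparkler sticks: burn rate 2.6 mm/s > 1.8 mm/s → Class 4.1 (Flammable Solid).
Magnesium fire-starter: burn rate 6.3 mm/s > 1.8 mm/s → Class 4.1 (Flammable Solid).
Class 4.1 net quantity: 183 g + (three 61 g packs = 183 g) + 183 g = 549 g.
549 g exceeds the cargo aircraft limit of 500 g for Class 4.1.

No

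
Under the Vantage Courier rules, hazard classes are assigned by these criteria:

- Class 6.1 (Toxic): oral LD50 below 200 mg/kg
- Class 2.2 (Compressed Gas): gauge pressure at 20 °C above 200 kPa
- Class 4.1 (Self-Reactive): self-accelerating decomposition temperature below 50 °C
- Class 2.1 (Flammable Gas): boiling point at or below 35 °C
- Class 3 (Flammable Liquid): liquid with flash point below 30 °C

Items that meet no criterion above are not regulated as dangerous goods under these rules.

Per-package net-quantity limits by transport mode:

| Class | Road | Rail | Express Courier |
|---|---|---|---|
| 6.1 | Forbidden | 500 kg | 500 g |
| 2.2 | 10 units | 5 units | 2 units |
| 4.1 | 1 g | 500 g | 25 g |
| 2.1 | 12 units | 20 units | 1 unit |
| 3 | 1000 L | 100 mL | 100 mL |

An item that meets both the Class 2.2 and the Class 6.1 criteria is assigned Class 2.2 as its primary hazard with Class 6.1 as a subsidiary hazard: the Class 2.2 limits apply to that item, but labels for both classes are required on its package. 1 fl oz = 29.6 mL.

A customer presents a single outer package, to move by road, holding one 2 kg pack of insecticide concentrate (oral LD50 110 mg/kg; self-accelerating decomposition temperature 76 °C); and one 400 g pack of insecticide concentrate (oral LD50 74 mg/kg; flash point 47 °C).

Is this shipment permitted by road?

The insecticide concentrate has oral LD50 110 mg/kg, which is < 200 mg/kg, so it is Class 6.1 (Toxic).
Oral LD50 74 mg/kg meets the Class 6.1 criterion (Toxic), so the insecticide concentrate is Class 6.1.
Total Class 6.1: 2 kg + 400 g = 2.4 kg.
Class 6.1 is Forbidden by road.

No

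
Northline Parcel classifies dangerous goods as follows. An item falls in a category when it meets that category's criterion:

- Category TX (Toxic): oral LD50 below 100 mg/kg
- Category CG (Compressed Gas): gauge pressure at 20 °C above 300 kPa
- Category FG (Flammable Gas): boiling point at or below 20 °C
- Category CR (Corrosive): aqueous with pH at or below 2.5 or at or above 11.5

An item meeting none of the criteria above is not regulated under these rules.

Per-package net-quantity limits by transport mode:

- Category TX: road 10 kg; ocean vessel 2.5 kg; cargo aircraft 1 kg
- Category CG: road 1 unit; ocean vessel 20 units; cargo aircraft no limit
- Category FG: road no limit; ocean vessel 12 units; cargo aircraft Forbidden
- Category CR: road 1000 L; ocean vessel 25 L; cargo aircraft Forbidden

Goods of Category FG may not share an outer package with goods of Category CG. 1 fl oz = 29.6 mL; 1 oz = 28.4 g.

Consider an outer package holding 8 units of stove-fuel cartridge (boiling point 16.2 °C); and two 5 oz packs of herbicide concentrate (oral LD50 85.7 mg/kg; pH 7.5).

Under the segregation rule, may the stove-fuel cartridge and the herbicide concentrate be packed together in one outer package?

Yes

With boiling point 16.2 °C (≤ 20 °C), the stove-fuel cartridge falls in Category FG.
Oral LD50 85.7 mg/kg meets the Category TX criterion (Toxic), so the herbicide concentrate is Category TX.
No segregation rule bars Category FG with Category TX.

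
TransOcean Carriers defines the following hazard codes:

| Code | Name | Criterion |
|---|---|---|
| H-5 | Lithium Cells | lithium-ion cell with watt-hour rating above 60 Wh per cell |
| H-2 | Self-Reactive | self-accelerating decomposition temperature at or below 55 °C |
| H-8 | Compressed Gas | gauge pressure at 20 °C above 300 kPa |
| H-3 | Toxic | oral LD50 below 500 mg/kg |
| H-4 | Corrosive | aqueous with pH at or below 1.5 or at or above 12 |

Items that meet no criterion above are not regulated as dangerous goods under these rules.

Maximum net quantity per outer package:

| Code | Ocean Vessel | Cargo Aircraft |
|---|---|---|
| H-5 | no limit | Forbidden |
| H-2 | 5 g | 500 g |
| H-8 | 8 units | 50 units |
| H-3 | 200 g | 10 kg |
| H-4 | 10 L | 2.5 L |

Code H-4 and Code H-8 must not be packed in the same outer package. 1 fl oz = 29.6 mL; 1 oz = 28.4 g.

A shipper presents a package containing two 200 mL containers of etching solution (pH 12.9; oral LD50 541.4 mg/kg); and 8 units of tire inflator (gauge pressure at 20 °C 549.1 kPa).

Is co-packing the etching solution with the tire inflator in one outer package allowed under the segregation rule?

No

With pH 12.9 (≥ 12), the etching solution falls in Code H-4.
The tire inflator has gauge pressure at 20 °C 549.1 kPa, which is > 300 kPa, so it is Code H-8 (Compressed Gas).
Code H-4 and Code H-8 may not share an outer package.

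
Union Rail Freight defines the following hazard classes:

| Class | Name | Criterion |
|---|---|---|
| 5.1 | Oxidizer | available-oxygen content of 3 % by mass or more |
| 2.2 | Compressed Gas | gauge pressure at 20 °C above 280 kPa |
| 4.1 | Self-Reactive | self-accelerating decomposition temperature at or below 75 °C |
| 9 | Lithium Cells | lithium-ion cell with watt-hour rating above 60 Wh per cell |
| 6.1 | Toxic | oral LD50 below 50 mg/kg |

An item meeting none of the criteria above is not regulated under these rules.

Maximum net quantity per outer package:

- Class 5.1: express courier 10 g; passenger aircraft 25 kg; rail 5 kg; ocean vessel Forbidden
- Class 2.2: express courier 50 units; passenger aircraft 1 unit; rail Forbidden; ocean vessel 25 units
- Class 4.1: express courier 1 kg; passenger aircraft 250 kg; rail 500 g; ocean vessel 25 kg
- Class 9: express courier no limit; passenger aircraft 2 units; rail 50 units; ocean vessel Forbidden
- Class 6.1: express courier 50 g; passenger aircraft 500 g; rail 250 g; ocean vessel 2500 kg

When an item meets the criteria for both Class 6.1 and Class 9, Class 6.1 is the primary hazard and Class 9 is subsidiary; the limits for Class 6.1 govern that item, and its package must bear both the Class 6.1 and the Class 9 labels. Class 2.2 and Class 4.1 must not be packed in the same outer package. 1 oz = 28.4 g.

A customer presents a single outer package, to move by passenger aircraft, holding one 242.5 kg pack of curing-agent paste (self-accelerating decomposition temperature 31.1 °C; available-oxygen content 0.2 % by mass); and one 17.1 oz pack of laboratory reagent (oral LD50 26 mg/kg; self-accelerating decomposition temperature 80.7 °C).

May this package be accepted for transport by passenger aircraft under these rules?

Yes

Curing-agent paste: self-accelerating decomposition temperature 31.1 °C ≤ 75 °C → Class 4.1 (Self-Reactive).
Laboratory reagent: oral LD50 26 mg/kg < 50 mg/kg → Class 6.1 (Toxic).
Class 6.1 quantity: one 17.1 oz pack = 485.64 g.
485.64 g is within the passenger aircraft limit of 500 g for Class 6.1.
Class 4.1 quantity: 242.5 kg.
242.5 kg ≤ 250 kg (passenger aircraft limit, Class 4.1) — within limit.
The segregation rule (Class 2.2 with Class 4.1) does not apply to Class 6.1 with Class 4.1.
Every hazard class is within its passenger aircraft limit and no segregation rule is violated.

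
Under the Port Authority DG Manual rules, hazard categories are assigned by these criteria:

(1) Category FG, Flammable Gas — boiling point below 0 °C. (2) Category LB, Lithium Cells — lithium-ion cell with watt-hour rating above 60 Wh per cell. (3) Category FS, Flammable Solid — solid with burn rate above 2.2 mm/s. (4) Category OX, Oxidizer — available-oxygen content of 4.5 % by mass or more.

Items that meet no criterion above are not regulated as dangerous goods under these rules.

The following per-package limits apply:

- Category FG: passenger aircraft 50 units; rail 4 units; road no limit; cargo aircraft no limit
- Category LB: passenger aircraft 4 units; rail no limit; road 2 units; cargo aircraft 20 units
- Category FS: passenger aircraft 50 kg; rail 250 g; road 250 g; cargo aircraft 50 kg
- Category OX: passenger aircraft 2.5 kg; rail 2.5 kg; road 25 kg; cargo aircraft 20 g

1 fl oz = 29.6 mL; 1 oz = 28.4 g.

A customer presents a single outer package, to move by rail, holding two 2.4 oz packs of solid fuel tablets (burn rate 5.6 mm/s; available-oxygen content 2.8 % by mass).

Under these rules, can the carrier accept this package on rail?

Yes

Solid fuel tablets: burn rate 5.6 mm/s > 2.2 mm/s → Category FS (Flammable Solid).
Category FS quantity: two 2.4 oz packs = 136.32 g.
That is within the Category FS rail limit of 250 g.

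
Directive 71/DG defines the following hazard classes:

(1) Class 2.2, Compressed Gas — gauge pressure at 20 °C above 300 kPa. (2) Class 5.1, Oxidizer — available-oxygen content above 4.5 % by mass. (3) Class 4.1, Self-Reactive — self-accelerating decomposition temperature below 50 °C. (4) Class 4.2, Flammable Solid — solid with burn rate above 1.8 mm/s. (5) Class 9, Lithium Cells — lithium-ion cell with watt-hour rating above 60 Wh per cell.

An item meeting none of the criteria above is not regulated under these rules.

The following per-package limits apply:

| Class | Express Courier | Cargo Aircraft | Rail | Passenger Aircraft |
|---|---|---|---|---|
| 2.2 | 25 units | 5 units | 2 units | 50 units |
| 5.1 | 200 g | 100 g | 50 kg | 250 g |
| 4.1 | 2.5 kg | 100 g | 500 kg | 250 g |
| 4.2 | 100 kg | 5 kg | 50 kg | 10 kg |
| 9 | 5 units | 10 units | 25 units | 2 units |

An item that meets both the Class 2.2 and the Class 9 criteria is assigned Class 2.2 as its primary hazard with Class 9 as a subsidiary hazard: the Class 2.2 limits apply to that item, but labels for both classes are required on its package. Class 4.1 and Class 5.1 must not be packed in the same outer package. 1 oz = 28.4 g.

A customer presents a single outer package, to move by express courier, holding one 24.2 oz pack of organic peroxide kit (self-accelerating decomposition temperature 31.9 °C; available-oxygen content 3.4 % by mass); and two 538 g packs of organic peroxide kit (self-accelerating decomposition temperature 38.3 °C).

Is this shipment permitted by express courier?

Organic peroxide kit: self-accelerating decomposition temperature 31.9 °C < 50 °C → Class 4.1 (Self-Reactive).
Organic peroxide kit: self-accelerating decomposition temperature 38.3 °C < 50 °C → Class 4.1 (Self-Reactive).
Total Class 4.1: (one 24.2 oz pack = 687.28 g) + (two 538 g packs = 1.076 kg) = 1763.28 g.
That is within the Class 4.1 express courier limit of 2.5 kg.

Yes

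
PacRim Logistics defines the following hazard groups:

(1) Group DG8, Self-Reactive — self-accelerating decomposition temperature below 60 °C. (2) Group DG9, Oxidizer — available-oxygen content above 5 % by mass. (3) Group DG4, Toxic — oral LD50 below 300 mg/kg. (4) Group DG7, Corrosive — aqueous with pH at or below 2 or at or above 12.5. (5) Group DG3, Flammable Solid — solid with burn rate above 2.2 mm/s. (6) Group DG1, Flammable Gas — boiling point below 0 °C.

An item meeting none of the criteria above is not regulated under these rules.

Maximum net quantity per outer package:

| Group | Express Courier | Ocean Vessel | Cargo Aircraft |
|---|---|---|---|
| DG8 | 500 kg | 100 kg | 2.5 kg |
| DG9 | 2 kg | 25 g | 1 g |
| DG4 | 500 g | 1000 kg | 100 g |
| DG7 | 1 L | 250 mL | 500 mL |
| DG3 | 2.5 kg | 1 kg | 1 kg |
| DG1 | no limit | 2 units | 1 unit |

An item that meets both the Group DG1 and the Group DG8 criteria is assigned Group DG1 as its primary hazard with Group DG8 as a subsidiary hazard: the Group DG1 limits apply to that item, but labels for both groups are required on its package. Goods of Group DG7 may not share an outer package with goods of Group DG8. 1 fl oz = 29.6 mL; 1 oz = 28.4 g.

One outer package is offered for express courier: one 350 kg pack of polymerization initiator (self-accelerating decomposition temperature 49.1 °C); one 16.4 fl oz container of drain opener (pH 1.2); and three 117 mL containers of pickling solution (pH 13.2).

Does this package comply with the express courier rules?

No

Polymerization initiator: self-accelerating decomposition temperature 49.1 °C < 60 °C → Group DG8 (Self-Reactive).
pH 1.2 meets the Group DG7 criterion (Corrosive), so the drain opener is Group DG7.
pH 13.2 meets the Group DG7 criterion (Corrosive), so the pickling solution is Group DG7.
Group DG7 net quantity: (one 16.4 fl oz container = 485.44 mL) + (three 117 mL containers = 351 mL) = 836.44 mL.
836.44 mL ≤ 1 L (express courier limit, Group DG7) — within limit.
Group DG8 quantity: 350 kg.
350 kg is within the express courier limit of 500 kg for Group DG8.
Group DG7 and Group DG8 may not share an outer package.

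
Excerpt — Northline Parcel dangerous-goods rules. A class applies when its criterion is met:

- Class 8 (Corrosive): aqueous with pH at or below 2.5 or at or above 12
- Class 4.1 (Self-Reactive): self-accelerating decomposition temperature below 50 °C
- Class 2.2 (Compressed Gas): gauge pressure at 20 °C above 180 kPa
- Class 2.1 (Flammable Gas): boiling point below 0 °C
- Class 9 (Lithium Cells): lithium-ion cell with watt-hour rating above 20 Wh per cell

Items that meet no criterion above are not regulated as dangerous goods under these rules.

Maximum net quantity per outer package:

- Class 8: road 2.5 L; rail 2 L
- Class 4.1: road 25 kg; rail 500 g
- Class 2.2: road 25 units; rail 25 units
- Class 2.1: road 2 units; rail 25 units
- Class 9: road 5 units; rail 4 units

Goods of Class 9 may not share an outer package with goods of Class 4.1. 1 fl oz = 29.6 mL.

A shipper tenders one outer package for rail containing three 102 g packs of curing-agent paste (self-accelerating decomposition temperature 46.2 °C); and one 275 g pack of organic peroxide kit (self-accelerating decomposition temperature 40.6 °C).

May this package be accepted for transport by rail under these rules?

Curing-agent paste: self-accelerating decomposition temperature 46.2 °C < 50 °C → Class 4.1 (Self-Reactive).
Organic peroxide kit: self-accelerating decomposition temperature 40.6 °C < 50 °C → Class 4.1 (Self-Reactive).
Class 4.1 net quantity: (three 102 g packs = 306 g) + 275 g = 581 g.
581 g > 500 g (rail limit, Class 4.1) — over the limit.

No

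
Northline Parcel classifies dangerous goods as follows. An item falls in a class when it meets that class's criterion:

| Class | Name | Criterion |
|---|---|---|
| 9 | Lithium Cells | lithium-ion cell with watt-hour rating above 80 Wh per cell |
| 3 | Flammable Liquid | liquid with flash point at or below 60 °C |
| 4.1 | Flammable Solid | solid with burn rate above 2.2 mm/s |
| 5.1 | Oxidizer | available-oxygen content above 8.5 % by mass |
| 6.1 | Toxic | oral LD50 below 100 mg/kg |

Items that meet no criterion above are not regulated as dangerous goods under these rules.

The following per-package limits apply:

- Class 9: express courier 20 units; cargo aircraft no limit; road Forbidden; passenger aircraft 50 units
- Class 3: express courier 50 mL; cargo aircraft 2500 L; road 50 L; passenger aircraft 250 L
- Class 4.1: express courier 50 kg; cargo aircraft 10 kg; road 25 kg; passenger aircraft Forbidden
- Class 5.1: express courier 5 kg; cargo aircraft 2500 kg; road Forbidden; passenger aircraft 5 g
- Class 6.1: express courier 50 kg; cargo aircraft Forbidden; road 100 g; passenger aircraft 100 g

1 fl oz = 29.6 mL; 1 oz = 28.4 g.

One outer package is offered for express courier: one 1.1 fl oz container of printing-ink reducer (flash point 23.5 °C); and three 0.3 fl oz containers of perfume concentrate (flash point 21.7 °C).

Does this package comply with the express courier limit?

No

With flash point 23.5 °C (≤ 60 °C), the printing-ink reducer falls in Class 3.
With flash point 21.7 °C (≤ 60 °C), the perfume concentrate falls in Class 3.
Class 3 net quantity: (one 1.1 fl oz container = 32.56 mL) + (three 0.3 fl oz containers = 26.64 mL) = 59.2 mL.
59.2 mL > 50 mL (express courier limit, Class 3) — over the limit.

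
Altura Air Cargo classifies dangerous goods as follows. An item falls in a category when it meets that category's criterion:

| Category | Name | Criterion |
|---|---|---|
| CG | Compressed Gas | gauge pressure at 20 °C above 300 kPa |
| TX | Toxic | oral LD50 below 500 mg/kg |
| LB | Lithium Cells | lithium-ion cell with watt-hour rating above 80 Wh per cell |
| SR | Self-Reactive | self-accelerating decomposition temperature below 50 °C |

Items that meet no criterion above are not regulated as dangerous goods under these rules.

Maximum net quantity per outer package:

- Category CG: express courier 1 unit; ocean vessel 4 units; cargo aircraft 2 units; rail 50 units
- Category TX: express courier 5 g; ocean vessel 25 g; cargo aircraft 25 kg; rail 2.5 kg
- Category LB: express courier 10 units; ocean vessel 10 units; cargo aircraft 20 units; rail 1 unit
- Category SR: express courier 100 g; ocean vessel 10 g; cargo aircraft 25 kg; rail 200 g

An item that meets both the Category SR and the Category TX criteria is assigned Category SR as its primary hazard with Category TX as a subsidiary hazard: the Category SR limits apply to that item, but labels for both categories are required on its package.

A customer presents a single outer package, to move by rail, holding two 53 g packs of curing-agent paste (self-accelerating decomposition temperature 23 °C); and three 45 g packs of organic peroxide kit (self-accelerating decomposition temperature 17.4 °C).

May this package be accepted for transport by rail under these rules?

Self-accelerating decomposition temperature 23 °C meets the Category SR criterion (Self-Reactive), so the curing-agent paste is Category SR.
Self-accelerating decomposition temperature 17.4 °C meets the Category SR criterion (Self-Reactive), so the organic peroxide kit is Category SR.
Total Category SR: (two 53 g packs = 106 g) + (three 45 g packs = 135 g) = 241 g.
That exceeds the Category SR rail limit of 200 g.

No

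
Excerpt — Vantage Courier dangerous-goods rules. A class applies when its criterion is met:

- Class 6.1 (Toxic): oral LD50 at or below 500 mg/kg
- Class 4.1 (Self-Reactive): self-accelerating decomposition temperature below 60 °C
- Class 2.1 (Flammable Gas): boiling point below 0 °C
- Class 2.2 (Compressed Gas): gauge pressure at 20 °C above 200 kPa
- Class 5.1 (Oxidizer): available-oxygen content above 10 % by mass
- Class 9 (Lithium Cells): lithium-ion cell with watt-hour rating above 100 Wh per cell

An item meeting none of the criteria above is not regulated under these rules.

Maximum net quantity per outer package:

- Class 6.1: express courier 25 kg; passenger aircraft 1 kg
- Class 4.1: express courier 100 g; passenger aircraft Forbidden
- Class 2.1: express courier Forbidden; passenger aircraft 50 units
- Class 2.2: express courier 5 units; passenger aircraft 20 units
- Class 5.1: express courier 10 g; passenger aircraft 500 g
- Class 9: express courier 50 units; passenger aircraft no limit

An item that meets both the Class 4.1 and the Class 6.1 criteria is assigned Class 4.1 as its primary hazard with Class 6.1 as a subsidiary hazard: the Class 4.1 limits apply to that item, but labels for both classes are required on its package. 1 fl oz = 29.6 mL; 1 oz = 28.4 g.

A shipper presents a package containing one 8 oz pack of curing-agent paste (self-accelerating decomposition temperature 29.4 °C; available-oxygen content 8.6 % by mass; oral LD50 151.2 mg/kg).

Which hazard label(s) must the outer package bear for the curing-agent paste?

Class 4.1 and 6.1

With self-accelerating decomposition temperature 29.4 °C (< 60 °C), the curing-agent paste falls in Class 4.1.
Oral LD50 151.2 mg/kg meets the Class 6.1 criterion (Toxic), so the curing-agent paste is Class 6.1.
By the precedence rule Class 4.1 is primary and Class 6.1 is subsidiary, and that rule requires both labels on the package.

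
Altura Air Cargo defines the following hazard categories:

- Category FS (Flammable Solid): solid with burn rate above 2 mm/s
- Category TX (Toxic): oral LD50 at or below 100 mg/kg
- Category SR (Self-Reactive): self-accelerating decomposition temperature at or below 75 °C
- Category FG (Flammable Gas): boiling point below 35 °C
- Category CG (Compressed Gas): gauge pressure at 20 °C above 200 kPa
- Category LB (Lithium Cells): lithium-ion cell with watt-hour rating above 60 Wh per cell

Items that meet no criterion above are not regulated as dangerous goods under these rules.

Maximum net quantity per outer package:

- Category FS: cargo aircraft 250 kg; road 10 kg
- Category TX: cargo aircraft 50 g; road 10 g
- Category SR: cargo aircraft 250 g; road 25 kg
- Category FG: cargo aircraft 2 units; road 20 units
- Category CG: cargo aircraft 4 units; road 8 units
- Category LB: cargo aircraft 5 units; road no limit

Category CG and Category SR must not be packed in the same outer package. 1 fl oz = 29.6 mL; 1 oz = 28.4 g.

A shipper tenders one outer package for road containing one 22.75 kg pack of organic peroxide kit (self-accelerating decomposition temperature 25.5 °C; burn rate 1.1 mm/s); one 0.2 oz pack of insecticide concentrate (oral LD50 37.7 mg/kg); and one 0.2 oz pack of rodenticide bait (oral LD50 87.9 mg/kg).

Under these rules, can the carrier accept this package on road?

The organic peroxide kit has self-accelerating decomposition temperature 25.5 °C, which is ≤ 75 °C, so it is Category SR (Self-Reactive).
Oral LD50 37.7 mg/kg meets the Category TX criterion (Toxic), so the insecticide concentrate is Category TX.
Rodenticide bait: oral LD50 87.9 mg/kg ≤ 100 mg/kg → Category TX (Toxic).
Category SR quantity: 22.75 kg.
22.75 kg ≤ 25 kg (road limit, Category SR) — within limit.
Category TX net quantity: (one 0.2 oz pack = 5.68 g) + (one 0.2 oz pack = 5.68 g) = 11.36 g.
11.36 g exceeds the road limit of 10 g for Category TX.
The segregation rule (Category CG with Category SR) does not apply to Category SR with Category TX.

No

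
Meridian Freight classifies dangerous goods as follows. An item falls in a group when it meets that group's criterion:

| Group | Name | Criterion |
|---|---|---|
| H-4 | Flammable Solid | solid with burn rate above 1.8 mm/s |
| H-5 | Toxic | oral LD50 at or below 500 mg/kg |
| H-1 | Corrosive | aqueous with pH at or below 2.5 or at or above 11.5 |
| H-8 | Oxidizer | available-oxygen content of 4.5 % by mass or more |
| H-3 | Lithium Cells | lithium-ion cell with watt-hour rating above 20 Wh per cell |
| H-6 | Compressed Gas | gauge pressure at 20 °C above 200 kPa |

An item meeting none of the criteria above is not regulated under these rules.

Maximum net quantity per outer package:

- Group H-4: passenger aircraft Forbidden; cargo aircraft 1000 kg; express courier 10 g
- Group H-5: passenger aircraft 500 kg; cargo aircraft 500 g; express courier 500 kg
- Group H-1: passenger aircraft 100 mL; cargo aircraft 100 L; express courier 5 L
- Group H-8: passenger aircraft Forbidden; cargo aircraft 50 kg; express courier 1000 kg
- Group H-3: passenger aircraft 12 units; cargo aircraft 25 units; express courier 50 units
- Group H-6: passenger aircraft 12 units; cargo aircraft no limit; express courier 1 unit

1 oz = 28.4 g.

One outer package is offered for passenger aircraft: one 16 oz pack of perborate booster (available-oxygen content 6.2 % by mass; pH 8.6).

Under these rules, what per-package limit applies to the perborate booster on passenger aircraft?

Forbidden

The perborate booster has available-oxygen content 6.2 % by mass, which is ≥ 4.5 % by mass, so it is Group H-8 (Oxidizer).
The passenger aircraft limit for Group H-8 is Forbidden.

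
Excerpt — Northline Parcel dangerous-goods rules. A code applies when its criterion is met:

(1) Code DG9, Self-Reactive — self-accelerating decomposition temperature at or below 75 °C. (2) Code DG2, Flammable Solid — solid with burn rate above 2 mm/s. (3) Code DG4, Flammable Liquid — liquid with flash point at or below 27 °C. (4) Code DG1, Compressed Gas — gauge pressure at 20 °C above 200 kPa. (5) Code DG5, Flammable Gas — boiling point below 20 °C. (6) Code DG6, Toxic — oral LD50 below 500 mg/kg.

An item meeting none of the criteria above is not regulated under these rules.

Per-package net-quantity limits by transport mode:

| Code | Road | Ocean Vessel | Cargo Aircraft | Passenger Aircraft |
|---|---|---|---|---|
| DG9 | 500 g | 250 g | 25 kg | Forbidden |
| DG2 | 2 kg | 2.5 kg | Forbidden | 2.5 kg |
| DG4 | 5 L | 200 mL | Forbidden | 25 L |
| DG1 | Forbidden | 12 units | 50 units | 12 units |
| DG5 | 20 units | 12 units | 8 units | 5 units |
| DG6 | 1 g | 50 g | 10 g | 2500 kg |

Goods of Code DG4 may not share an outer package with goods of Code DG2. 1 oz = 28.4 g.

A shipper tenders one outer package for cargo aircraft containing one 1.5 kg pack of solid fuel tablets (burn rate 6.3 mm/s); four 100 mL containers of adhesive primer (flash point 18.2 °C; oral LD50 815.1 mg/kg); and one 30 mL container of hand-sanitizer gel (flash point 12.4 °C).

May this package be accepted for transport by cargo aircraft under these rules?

Solid fuel tablets: burn rate 6.3 mm/s > 2 mm/s → Code DG2 (Flammable Solid).
Flash point 18.2 °C meets the Code DG4 criterion (Flammable Liquid), so the adhesive primer is Code DG4.
Hand-sanitizer gel: flash point 12.4 °C ≤ 27 °C → Code DG4 (Flammable Liquid).
Total Code DG4: (four 100 mL containers = 400 mL) + 30 mL = 430 mL.
By cargo aircraft, Code DG4 is Forbidden regardless of quantity.
Code DG2 quantity: 1.5 kg.
By cargo aircraft, Code DG2 is Forbidden regardless of quantity.
Code DG4 and Code DG2 may not share an outer package.

No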